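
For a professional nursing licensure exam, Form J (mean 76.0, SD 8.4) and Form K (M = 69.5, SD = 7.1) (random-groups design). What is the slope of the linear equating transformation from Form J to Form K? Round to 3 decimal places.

0.845

A = SD_Y / SD_X = 7.1 / 8.4 = 0.845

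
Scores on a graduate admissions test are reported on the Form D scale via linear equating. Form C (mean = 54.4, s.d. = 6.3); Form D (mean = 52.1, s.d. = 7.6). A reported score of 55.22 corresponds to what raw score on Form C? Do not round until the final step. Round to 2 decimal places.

56.99

Invert y = (SD_Y/SD_X)(x − M_X) + M_Y:
x = (SD_X/SD_Y)(y − M_Y) + M_X = (6.3/7.6)(55.22 − 52.1) + 54.4
x = 0.828947 × 3.120 + 54.4 = 56.99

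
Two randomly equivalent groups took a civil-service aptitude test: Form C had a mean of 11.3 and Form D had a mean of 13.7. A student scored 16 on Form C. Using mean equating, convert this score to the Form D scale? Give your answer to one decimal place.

Mean equating: y = x + (M_Y − M_X) = 16 + (13.7 − 11.3) = 18.4

18.4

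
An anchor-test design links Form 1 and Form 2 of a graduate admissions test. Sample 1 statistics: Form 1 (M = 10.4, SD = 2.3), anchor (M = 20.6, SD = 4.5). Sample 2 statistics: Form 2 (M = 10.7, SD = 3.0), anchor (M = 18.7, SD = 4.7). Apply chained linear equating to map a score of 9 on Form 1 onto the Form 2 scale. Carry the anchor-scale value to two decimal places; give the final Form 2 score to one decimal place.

Form 1 → anchor (Sample 1): v = (4.5/2.3)(9 − 10.4) + 20.6 = 17.86
anchor → Form 2 (Sample 2): y = (3.0/4.7)(17.86 − 18.7) + 10.7 = 10.2

10.2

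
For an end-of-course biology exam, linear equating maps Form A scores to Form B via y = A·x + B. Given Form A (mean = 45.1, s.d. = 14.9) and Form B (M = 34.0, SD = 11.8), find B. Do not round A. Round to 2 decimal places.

-1.72

A = SD_Y / SD_X = 11.8 / 14.9 = 0.791946
B = M_Y − A·M_X = 34.0 − 0.791946 × 45.1 = -1.72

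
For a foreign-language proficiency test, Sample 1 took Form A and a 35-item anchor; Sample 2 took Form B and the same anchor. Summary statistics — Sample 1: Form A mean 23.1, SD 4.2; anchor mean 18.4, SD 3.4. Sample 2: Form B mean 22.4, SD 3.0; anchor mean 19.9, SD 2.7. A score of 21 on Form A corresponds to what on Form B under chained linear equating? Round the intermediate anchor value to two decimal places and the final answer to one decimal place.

18.8

Form A → anchor (Sample 1): v = (3.4/4.2)(21 − 23.1) + 18.4 = 16.70
anchor → Form B (Sample 2): y = (3.0/2.7)(16.70 − 19.9) + 22.4 = 18.8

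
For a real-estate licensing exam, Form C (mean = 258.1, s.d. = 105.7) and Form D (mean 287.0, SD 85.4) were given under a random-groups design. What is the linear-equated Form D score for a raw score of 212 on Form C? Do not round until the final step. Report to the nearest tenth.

249.8

Linear equating: y = (SD_Y/SD_X)(x − M_X) + M_Y
y = (85.4/105.7)(212 − 258.1) + 287.0
y = 0.807947 × -46.1 + 287.0 = -37.2464 + 287.0 = 249.8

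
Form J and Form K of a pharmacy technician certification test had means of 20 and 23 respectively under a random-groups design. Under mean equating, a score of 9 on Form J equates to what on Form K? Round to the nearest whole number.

12

Mean equating: y = x + (M_Y − M_X) = 9 + (23 − 20) = 12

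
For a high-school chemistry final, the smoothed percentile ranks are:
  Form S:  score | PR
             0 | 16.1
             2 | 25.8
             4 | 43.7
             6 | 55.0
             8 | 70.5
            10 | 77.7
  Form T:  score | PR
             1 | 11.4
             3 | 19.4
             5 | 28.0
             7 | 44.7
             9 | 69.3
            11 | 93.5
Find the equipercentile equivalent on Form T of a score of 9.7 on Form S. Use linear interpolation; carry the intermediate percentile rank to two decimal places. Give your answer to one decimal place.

9.6

PR of 9.7 on Form S: 70.5 + (9.7 − 8)/(10 − 8) × (77.7 − 70.5) = 76.62
On Form T, PR 76.62 falls between score 9 (PR 69.3) and 11 (PR 93.5).
Interpolate: 9 + (76.62 − 69.3)/(93.5 − 69.3) × (11 − 9) = 9.6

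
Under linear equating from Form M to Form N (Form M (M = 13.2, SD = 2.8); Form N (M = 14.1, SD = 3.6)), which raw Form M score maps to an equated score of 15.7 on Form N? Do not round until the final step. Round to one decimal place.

14.4

Invert y = (SD_Y/SD_X)(x − M_X) + M_Y:
x = (SD_X/SD_Y)(y − M_Y) + M_X = (2.8/3.6)(15.7 − 14.1) + 13.2
x = 0.777778 × 1.600 + 13.2 = 14.4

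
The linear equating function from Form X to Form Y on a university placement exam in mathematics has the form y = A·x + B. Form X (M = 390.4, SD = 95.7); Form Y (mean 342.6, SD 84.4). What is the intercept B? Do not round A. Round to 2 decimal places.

A = SD_Y / SD_X = 84.4 / 95.7 = 0.881923
B = M_Y − A·M_X = 342.6 − 0.881923 × 390.4 = -1.70

-1.70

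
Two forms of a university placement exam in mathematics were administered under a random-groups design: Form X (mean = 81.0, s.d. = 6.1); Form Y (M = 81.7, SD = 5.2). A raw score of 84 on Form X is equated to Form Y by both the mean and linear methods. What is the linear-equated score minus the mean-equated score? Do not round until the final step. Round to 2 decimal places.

-0.44

Mean-equated: 84 + (81.7 − 81.0) = 84.70
Linear-equated: (5.2/6.1)(84 − 81.0) + 81.7 = 84.257
Difference = 84.257 − 84.70 = -0.44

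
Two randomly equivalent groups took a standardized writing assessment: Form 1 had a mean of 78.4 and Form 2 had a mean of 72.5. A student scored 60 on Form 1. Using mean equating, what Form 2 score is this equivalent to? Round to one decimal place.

54.1

Mean equating: y = x + (M_Y − M_X) = 60 + (72.5 − 78.4) = 54.1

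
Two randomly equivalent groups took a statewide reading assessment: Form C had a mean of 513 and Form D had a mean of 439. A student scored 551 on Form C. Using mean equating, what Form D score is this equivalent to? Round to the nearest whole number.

477

Mean equating: y = x + (M_Y − M_X) = 551 + (439 − 513) = 477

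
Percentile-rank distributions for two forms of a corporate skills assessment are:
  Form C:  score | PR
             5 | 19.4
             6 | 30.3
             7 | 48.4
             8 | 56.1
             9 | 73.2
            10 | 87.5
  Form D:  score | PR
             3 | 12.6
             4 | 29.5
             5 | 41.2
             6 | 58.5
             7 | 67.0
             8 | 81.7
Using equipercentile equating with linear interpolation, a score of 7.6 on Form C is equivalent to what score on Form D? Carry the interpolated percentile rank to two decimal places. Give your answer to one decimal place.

PR of 7.6 on Form C: 48.4 + (7.6 − 7)/(8 − 7) × (56.1 − 48.4) = 53.02
On Form D, PR 53.02 falls between score 5 (PR 41.2) and 6 (PR 58.5).
Interpolate: 5 + (53.02 − 41.2)/(58.5 − 41.2) × (6 − 5) = 5.7

5.7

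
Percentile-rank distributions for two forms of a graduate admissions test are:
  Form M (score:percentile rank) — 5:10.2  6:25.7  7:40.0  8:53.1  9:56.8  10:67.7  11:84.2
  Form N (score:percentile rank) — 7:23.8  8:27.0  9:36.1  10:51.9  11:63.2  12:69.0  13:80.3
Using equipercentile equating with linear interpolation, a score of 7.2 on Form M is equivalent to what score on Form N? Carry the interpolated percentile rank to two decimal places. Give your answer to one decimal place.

9.4

PR of 7.2 on Form M: 40.0 + (7.2 − 7)/(8 − 7) × (53.1 − 40.0) = 42.62
On Form N, PR 42.62 falls between score 9 (PR 36.1) and 10 (PR 51.9).
Interpolate: 9 + (42.62 − 36.1)/(51.9 − 36.1) × (10 − 9) = 9.4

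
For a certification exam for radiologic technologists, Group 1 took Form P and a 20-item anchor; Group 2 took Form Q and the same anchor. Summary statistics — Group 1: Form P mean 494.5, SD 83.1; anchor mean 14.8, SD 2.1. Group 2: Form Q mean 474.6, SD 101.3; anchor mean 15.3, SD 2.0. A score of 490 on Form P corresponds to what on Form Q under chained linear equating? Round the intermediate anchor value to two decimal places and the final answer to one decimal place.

443.7

Form P → anchor (Group 1): v = (2.1/83.1)(490 − 494.5) + 14.8 = 14.69
anchor → Form Q (Group 2): y = (101.3/2.0)(14.69 − 15.3) + 474.6 = 443.7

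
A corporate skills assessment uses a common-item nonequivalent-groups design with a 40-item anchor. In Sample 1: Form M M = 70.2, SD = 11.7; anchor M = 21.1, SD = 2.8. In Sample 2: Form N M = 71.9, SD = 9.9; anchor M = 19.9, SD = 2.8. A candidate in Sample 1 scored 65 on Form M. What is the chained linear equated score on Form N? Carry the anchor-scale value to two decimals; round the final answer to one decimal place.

71.8

Form M → anchor (Sample 1): v = (2.8/11.7)(65 − 70.2) + 21.1 = 19.86
anchor → Form N (Sample 2): y = (9.9/2.8)(19.86 − 19.9) + 71.9 = 71.8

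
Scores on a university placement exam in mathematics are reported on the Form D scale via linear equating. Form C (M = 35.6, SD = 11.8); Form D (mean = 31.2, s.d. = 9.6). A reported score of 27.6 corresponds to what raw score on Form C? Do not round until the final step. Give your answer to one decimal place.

31.2

Invert y = (SD_Y/SD_X)(x − M_X) + M_Y:
x = (SD_X/SD_Y)(y − M_Y) + M_X = (11.8/9.6)(27.6 − 31.2) + 35.6
x = 1.229167 × -3.600 + 35.6 = 31.2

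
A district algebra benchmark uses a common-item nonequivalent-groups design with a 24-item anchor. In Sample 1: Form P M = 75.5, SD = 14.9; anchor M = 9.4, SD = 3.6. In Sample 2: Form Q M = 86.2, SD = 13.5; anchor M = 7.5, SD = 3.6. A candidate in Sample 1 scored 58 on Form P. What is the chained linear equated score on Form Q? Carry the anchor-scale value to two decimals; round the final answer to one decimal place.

77.5

Form P → anchor (Sample 1): v = (3.6/14.9)(58 − 75.5) + 9.4 = 5.17
anchor → Form Q (Sample 2): y = (13.5/3.6)(5.17 − 7.5) + 86.2 = 77.5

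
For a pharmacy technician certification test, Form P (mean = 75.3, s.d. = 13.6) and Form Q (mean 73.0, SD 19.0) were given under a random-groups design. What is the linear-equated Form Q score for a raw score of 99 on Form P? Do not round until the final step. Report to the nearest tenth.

Linear equating: y = (SD_Y/SD_X)(x − M_X) + M_Y
y = (19.0/13.6)(99 − 75.3) + 73.0
y = 1.397059 × 23.7 + 73.0 = 33.1103 + 73.0 = 106.1

106.1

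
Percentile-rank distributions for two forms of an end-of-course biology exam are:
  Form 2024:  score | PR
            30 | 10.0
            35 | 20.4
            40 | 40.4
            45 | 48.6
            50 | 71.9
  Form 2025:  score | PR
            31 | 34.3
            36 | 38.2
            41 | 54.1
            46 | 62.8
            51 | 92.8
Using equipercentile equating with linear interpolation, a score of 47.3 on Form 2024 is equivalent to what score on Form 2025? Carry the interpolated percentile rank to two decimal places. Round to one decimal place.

44.0

PR of 47.3 on Form 2024: 48.6 + (47.3 − 45)/(50 − 45) × (71.9 − 48.6) = 59.32
On Form 2025, PR 59.32 falls between score 41 (PR 54.1) and 46 (PR 62.8).
Interpolate: 41 + (59.32 − 54.1)/(62.8 − 54.1) × (46 − 41) = 44.0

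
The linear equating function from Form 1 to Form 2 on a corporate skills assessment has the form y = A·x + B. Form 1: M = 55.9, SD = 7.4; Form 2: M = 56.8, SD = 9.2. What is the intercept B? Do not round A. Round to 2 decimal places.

A = SD_Y / SD_X = 9.2 / 7.4 = 1.243243
B = M_Y − A·M_X = 56.8 − 1.243243 × 55.9 = -12.70

-12.70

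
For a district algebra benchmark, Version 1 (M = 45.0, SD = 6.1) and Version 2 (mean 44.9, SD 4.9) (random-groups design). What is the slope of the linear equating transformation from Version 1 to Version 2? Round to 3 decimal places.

0.803

A = SD_Y / SD_X = 4.9 / 6.1 = 0.803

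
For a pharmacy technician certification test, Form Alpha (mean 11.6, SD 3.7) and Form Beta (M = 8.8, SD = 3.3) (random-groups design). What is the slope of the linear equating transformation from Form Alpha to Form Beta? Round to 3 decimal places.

0.892

A = SD_Y / SD_X = 3.3 / 3.7 = 0.892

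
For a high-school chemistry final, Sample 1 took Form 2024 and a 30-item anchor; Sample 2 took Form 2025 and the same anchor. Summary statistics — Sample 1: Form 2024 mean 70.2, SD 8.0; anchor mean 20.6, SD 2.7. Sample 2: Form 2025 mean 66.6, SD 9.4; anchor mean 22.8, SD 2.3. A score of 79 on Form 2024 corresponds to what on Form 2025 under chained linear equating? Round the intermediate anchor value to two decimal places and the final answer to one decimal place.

69.7

Form 2024 → anchor (Sample 1): v = (2.7/8.0)(79 − 70.2) + 20.6 = 23.57
anchor → Form 2025 (Sample 2): y = (9.4/2.3)(23.57 − 22.8) + 66.6 = 69.7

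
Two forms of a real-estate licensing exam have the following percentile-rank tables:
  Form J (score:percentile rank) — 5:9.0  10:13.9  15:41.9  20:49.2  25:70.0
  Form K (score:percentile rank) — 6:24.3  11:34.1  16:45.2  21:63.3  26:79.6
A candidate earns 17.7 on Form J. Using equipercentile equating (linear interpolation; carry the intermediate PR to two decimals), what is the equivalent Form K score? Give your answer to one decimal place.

16.2

PR of 17.7 on Form J: 41.9 + (17.7 − 15)/(20 − 15) × (49.2 − 41.9) = 45.84
On Form K, PR 45.84 falls between score 16 (PR 45.2) and 21 (PR 63.3).
Interpolate: 16 + (45.84 − 45.2)/(63.3 − 45.2) × (21 − 16) = 16.2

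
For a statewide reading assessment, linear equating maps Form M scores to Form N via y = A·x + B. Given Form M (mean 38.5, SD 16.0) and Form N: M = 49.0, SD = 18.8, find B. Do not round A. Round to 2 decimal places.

A = SD_Y / SD_X = 18.8 / 16.0 = 1.175000
B = M_Y − A·M_X = 49.0 − 1.175000 × 38.5 = 3.76

3.76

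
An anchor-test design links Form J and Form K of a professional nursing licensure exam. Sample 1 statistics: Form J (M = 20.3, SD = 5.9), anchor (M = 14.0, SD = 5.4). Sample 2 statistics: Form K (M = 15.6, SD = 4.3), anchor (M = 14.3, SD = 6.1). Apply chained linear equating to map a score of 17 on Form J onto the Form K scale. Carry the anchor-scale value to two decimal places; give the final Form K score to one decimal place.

Form J → anchor (Sample 1): v = (5.4/5.9)(17 − 20.3) + 14.0 = 10.98
anchor → Form K (Sample 2): y = (4.3/6.1)(10.98 − 14.3) + 15.6 = 13.3

13.3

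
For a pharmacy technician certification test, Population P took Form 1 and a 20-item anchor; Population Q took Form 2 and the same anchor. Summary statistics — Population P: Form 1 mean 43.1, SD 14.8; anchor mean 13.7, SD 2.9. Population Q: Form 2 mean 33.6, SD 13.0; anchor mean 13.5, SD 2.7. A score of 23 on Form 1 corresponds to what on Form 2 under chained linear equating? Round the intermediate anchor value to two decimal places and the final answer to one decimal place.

15.6

Form 1 → anchor (Population P): v = (2.9/14.8)(23 − 43.1) + 13.7 = 9.76
anchor → Form 2 (Population Q): y = (13.0/2.7)(9.76 − 13.5) + 33.6 = 15.6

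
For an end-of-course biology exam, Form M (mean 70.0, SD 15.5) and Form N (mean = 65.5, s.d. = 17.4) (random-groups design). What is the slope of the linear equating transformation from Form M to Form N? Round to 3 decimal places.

A = SD_Y / SD_X = 17.4 / 15.5 = 1.123

1.123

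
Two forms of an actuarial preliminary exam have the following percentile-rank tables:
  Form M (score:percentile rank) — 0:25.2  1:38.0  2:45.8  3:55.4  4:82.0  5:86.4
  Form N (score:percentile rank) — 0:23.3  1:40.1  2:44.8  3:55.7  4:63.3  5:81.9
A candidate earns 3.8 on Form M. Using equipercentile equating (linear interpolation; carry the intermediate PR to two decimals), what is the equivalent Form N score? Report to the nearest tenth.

PR of 3.8 on Form M: 55.4 + (3.8 − 3)/(4 − 3) × (82.0 − 55.4) = 76.68
On Form N, PR 76.68 falls between score 4 (PR 63.3) and 5 (PR 81.9).
Interpolate: 4 + (76.68 − 63.3)/(81.9 − 63.3) × (5 − 4) = 4.7

4.7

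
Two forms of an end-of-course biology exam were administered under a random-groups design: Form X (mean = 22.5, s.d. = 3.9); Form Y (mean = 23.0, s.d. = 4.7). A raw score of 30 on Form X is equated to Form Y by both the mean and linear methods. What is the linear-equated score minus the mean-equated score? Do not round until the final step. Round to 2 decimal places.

1.54

Mean-equated: 30 + (23.0 − 22.5) = 30.50
Linear-equated: (4.7/3.9)(30 − 22.5) + 23.0 = 32.038
Difference = 32.038 − 30.50 = 1.54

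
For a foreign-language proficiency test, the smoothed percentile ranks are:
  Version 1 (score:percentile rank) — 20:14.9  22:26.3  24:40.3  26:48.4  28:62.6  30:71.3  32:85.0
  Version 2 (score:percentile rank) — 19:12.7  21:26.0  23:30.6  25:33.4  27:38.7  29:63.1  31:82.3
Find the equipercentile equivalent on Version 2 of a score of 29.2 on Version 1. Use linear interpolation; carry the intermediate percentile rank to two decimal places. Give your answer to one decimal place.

29.5

PR of 29.2 on Version 1: 62.6 + (29.2 − 28)/(30 − 28) × (71.3 − 62.6) = 67.82
On Version 2, PR 67.82 falls between score 29 (PR 63.1) and 31 (PR 82.3).
Interpolate: 29 + (67.82 − 63.1)/(82.3 − 63.1) × (31 − 29) = 29.5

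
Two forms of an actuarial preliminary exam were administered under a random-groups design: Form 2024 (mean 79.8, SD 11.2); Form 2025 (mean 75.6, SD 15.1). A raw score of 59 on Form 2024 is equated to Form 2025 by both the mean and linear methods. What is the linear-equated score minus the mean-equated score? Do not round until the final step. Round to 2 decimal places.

Mean-equated: 59 + (75.6 − 79.8) = 54.80
Linear-equated: (15.1/11.2)(59 − 79.8) + 75.6 = 47.557
Difference = 47.557 − 54.80 = -7.24

-7.24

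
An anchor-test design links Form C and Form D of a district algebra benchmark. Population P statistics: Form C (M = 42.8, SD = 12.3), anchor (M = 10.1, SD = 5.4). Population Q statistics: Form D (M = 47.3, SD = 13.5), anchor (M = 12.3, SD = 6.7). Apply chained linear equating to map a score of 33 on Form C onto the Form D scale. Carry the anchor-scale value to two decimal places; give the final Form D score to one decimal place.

34.2

Form C → anchor (Population P): v = (5.4/12.3)(33 − 42.8) + 10.1 = 5.80
anchor → Form D (Population Q): y = (13.5/6.7)(5.80 − 12.3) + 47.3 = 34.2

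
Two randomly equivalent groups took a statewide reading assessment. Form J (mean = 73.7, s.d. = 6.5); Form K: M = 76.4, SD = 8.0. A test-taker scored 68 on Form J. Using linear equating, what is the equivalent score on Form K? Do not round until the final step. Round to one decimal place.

69.4

Linear equating: y = (SD_Y/SD_X)(x − M_X) + M_Y
y = (8.0/6.5)(68 − 73.7) + 76.4
y = 1.230769 × -5.7 + 76.4 = -7.0154 + 76.4 = 69.4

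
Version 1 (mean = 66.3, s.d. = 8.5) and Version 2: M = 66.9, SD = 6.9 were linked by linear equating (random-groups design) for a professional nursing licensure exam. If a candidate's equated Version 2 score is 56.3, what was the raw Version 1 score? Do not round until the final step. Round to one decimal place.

53.2

Invert y = (SD_Y/SD_X)(x − M_X) + M_Y:
x = (SD_X/SD_Y)(y − M_Y) + M_X = (8.5/6.9)(56.3 − 66.9) + 66.3
x = 1.231884 × -10.600 + 66.3 = 53.2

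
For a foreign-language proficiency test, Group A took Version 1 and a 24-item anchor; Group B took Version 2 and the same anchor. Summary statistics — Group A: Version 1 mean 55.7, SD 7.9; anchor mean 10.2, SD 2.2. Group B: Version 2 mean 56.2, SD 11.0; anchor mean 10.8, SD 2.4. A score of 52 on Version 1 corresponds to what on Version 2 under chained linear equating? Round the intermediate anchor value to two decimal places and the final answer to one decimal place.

Version 1 → anchor (Group A): v = (2.2/7.9)(52 − 55.7) + 10.2 = 9.17
anchor → Version 2 (Group B): y = (11.0/2.4)(9.17 − 10.8) + 56.2 = 48.7

48.7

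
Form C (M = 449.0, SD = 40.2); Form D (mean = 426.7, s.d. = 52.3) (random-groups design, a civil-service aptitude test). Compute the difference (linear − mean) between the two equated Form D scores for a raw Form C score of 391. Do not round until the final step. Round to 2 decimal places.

-17.46

Mean-equated: 391 + (426.7 − 449.0) = 368.70
Linear-equated: (52.3/40.2)(391 − 449.0) + 426.7 = 351.242
Difference = 351.242 − 368.70 = -17.46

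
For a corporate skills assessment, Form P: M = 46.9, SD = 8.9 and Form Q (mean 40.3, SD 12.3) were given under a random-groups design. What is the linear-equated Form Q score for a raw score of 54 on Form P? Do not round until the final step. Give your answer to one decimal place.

50.1

Linear equating: y = (SD_Y/SD_X)(x − M_X) + M_Y
y = (12.3/8.9)(54 − 46.9) + 40.3
y = 1.382022 × 7.1 + 40.3 = 9.8124 + 40.3 = 50.1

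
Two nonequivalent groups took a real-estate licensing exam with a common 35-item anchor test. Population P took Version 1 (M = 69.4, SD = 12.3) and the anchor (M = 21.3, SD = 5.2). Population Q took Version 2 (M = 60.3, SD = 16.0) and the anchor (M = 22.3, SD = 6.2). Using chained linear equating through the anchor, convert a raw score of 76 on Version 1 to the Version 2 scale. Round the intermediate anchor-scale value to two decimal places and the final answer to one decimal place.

Version 1 → anchor (Population P): v = (5.2/12.3)(76 − 69.4) + 21.3 = 24.09
anchor → Version 2 (Population Q): y = (16.0/6.2)(24.09 − 22.3) + 60.3 = 64.9

64.9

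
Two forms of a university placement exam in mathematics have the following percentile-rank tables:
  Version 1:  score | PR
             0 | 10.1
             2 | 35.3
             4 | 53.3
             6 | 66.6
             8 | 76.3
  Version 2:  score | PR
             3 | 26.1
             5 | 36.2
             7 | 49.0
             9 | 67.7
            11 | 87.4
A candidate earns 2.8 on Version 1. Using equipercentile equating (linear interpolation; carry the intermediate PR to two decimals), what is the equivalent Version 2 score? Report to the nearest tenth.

6.0

PR of 2.8 on Version 1: 35.3 + (2.8 − 2)/(4 − 2) × (53.3 − 35.3) = 42.50
On Version 2, PR 42.50 falls between score 5 (PR 36.2) and 7 (PR 49.0).
Interpolate: 5 + (42.50 − 36.2)/(49.0 − 36.2) × (7 − 5) = 6.0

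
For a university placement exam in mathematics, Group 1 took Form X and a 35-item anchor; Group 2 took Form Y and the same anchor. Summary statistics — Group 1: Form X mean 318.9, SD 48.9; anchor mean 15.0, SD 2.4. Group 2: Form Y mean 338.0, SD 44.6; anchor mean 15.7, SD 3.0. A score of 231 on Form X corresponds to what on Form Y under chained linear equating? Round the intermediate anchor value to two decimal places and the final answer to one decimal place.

Form X → anchor (Group 1): v = (2.4/48.9)(231 − 318.9) + 15.0 = 10.69
anchor → Form Y (Group 2): y = (44.6/3.0)(10.69 − 15.7) + 338.0 = 263.5

263.5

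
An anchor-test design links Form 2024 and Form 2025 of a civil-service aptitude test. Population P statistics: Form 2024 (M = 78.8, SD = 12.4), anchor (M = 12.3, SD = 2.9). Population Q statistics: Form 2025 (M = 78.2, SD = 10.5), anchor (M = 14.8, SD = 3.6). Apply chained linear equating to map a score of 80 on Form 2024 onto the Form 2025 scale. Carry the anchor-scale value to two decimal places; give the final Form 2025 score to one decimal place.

Form 2024 → anchor (Population P): v = (2.9/12.4)(80 − 78.8) + 12.3 = 12.58
anchor → Form 2025 (Population Q): y = (10.5/3.6)(12.58 − 14.8) + 78.2 = 71.7

71.7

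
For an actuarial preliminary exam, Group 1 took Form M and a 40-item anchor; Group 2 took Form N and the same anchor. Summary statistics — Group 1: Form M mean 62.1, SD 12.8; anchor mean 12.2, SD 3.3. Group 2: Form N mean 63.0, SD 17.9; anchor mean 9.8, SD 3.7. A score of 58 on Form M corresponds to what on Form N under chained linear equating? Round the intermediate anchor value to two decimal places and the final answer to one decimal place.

Form M → anchor (Group 1): v = (3.3/12.8)(58 − 62.1) + 12.2 = 11.14
anchor → Form N (Group 2): y = (17.9/3.7)(11.14 − 9.8) + 63.0 = 69.5

69.5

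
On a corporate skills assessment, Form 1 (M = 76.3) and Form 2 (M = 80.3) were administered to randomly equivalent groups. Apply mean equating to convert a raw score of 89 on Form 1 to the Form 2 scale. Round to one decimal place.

93.0

Mean equating: y = x + (M_Y − M_X) = 89 + (80.3 − 76.3) = 93.0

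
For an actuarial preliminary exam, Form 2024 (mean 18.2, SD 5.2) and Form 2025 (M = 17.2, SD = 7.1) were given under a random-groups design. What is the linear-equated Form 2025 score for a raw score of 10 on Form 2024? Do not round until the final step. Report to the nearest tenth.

Linear equating: y = (SD_Y/SD_X)(x − M_X) + M_Y
y = (7.1/5.2)(10 − 18.2) + 17.2
y = 1.365385 × -8.2 + 17.2 = -11.1962 + 17.2 = 6.0

6.0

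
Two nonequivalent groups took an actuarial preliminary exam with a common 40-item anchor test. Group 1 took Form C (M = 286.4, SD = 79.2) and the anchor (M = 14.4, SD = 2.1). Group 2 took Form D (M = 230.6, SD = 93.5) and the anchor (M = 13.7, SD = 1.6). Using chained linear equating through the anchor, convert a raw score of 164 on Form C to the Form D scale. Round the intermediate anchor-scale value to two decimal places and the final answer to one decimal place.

81.6

Form C → anchor (Group 1): v = (2.1/79.2)(164 − 286.4) + 14.4 = 11.15
anchor → Form D (Group 2): y = (93.5/1.6)(11.15 − 13.7) + 230.6 = 81.6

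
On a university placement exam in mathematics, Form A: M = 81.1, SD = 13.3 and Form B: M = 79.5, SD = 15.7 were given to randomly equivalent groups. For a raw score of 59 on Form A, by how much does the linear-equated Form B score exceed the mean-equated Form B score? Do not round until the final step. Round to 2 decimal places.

-3.99

Mean-equated: 59 + (79.5 − 81.1) = 57.40
Linear-equated: (15.7/13.3)(59 − 81.1) + 79.5 = 53.412
Difference = 53.412 − 57.40 = -3.99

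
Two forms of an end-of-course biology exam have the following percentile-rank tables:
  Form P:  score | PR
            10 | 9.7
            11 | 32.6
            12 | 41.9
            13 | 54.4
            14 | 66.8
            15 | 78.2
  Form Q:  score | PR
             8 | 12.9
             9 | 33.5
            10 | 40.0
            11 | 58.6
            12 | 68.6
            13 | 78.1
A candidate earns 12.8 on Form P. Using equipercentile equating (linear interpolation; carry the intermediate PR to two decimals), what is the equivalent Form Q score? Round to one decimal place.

PR of 12.8 on Form P: 41.9 + (12.8 − 12)/(13 − 12) × (54.4 − 41.9) = 51.90
On Form Q, PR 51.90 falls between score 10 (PR 40.0) and 11 (PR 58.6).
Interpolate: 10 + (51.90 − 40.0)/(58.6 − 40.0) × (11 − 10) = 10.6

10.6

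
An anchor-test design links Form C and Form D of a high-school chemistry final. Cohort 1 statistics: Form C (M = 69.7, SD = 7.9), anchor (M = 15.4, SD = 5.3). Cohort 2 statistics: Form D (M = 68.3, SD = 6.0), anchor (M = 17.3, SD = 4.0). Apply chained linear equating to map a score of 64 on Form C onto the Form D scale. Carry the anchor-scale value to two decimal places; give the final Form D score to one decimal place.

59.7

Form C → anchor (Cohort 1): v = (5.3/7.9)(64 − 69.7) + 15.4 = 11.58
anchor → Form D (Cohort 2): y = (6.0/4.0)(11.58 − 17.3) + 68.3 = 59.7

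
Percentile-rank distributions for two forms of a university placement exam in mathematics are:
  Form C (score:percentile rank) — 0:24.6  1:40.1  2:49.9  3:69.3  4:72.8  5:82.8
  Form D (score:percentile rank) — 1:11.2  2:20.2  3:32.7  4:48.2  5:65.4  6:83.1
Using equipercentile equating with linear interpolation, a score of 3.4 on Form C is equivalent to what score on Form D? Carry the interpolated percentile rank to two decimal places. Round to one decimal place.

PR of 3.4 on Form C: 69.3 + (3.4 − 3)/(4 − 3) × (72.8 − 69.3) = 70.70
On Form D, PR 70.70 falls between score 5 (PR 65.4) and 6 (PR 83.1).
Interpolate: 5 + (70.70 − 65.4)/(83.1 − 65.4) × (6 − 5) = 5.3

5.3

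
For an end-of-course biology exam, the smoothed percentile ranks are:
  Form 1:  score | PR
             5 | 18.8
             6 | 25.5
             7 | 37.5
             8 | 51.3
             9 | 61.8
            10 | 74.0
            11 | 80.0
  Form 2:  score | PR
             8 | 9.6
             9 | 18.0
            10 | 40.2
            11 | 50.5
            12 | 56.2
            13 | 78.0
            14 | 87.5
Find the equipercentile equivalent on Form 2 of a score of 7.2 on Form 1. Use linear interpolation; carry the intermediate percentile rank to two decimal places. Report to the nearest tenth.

10.0

PR of 7.2 on Form 1: 37.5 + (7.2 − 7)/(8 − 7) × (51.3 − 37.5) = 40.26
On Form 2, PR 40.26 falls between score 10 (PR 40.2) and 11 (PR 50.5).
Interpolate: 10 + (40.26 − 40.2)/(50.5 − 40.2) × (11 − 10) = 10.0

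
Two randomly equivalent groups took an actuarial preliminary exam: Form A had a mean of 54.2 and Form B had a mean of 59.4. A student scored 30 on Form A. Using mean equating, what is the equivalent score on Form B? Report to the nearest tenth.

Mean equating: y = x + (M_Y − M_X) = 30 + (59.4 − 54.2) = 35.2

35.2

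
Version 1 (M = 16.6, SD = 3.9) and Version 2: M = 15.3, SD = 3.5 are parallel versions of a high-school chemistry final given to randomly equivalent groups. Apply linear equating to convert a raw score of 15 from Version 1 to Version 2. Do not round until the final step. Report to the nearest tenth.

13.9

Linear equating: y = (SD_Y/SD_X)(x − M_X) + M_Y
y = (3.5/3.9)(15 − 16.6) + 15.3
y = 0.897436 × -1.6 + 15.3 = -1.4359 + 15.3 = 13.9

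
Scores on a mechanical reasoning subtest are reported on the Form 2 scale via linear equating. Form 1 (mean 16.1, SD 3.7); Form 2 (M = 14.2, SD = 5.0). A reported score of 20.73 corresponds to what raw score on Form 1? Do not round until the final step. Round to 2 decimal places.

20.93

Invert y = (SD_Y/SD_X)(x − M_X) + M_Y:
x = (SD_X/SD_Y)(y − M_Y) + M_X = (3.7/5.0)(20.73 − 14.2) + 16.1
x = 0.740000 × 6.530 + 16.1 = 20.93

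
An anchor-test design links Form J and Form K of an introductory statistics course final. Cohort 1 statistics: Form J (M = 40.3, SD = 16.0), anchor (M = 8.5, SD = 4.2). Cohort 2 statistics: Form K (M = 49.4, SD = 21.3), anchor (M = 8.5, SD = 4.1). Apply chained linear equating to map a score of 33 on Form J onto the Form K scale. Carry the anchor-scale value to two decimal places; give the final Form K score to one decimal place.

39.4

Form J → anchor (Cohort 1): v = (4.2/16.0)(33 − 40.3) + 8.5 = 6.58
anchor → Form K (Cohort 2): y = (21.3/4.1)(6.58 − 8.5) + 49.4 = 39.4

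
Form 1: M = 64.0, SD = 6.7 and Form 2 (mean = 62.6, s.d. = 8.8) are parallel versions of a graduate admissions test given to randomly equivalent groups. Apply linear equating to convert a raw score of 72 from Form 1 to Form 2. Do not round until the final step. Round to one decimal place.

Linear equating: y = (SD_Y/SD_X)(x − M_X) + M_Y
y = (8.8/6.7)(72 − 64.0) + 62.6
y = 1.313433 × 8.0 + 62.6 = 10.5075 + 62.6 = 73.1

73.1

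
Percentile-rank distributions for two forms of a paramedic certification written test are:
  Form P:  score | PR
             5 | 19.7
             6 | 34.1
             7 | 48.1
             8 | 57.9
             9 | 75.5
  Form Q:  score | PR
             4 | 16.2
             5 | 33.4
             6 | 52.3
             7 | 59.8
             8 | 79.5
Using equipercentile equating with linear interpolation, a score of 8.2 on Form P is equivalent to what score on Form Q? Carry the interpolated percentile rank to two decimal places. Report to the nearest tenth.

7.1

PR of 8.2 on Form P: 57.9 + (8.2 − 8)/(9 − 8) × (75.5 − 57.9) = 61.42
On Form Q, PR 61.42 falls between score 7 (PR 59.8) and 8 (PR 79.5).
Interpolate: 7 + (61.42 − 59.8)/(79.5 − 59.8) × (8 − 7) = 7.1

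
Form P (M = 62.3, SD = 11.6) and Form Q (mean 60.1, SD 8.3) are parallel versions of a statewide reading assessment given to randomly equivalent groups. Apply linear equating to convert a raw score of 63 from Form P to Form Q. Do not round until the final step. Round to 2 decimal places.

60.60

Linear equating: y = (SD_Y/SD_X)(x − M_X) + M_Y
y = (8.3/11.6)(63 − 62.3) + 60.1
y = 0.715517 × 0.7 + 60.1 = 0.5009 + 60.1 = 60.60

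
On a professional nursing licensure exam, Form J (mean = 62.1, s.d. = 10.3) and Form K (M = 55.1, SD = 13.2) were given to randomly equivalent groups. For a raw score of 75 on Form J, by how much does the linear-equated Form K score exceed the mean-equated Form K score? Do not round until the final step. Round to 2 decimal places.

3.63

Mean-equated: 75 + (55.1 − 62.1) = 68.00
Linear-equated: (13.2/10.3)(75 − 62.1) + 55.1 = 71.632
Difference = 71.632 − 68.00 = 3.63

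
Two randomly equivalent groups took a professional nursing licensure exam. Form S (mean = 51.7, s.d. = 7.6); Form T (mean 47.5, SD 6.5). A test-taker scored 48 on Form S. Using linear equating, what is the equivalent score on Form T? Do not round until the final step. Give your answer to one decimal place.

44.3

Linear equating: y = (SD_Y/SD_X)(x − M_X) + M_Y
y = (6.5/7.6)(48 − 51.7) + 47.5
y = 0.855263 × -3.7 + 47.5 = -3.1645 + 47.5 = 44.3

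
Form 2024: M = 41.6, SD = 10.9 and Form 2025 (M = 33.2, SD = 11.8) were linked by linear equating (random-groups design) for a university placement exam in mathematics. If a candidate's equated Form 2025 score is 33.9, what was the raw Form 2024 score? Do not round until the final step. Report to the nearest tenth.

42.2

Invert y = (SD_Y/SD_X)(x − M_X) + M_Y:
x = (SD_X/SD_Y)(y − M_Y) + M_X = (10.9/11.8)(33.9 − 33.2) + 41.6
x = 0.923729 × 0.700 + 41.6 = 42.2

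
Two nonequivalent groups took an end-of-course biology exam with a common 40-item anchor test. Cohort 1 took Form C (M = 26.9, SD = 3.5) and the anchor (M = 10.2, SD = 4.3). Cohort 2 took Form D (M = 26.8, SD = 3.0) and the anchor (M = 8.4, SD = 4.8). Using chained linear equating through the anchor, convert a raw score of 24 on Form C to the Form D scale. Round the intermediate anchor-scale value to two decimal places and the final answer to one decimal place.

Form C → anchor (Cohort 1): v = (4.3/3.5)(24 − 26.9) + 10.2 = 6.64
anchor → Form D (Cohort 2): y = (3.0/4.8)(6.64 − 8.4) + 26.8 = 25.7

25.7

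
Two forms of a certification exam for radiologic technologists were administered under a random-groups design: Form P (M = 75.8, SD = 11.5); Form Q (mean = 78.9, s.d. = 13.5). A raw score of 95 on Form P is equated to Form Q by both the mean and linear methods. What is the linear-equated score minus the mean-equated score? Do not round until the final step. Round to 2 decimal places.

3.34

Mean-equated: 95 + (78.9 − 75.8) = 98.10
Linear-equated: (13.5/11.5)(95 − 75.8) + 78.9 = 101.439
Difference = 101.439 − 98.10 = 3.34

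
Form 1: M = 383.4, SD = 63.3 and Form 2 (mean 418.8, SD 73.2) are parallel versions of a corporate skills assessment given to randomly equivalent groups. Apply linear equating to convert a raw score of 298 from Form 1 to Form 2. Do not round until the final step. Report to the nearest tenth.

Linear equating: y = (SD_Y/SD_X)(x − M_X) + M_Y
y = (73.2/63.3)(298 − 383.4) + 418.8
y = 1.156398 × -85.4 + 418.8 = -98.7564 + 418.8 = 320.0

320.0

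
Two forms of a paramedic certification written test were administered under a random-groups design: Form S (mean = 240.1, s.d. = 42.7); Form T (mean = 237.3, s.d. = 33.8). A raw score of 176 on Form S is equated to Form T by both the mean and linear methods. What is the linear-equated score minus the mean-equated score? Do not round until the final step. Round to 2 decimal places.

Mean-equated: 176 + (237.3 − 240.1) = 173.20
Linear-equated: (33.8/42.7)(176 − 240.1) + 237.3 = 186.560
Difference = 186.560 − 173.20 = 13.36

13.36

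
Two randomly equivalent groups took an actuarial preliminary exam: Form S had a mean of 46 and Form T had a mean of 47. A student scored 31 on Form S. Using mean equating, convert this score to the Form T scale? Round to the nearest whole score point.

32

Mean equating: y = x + (M_Y − M_X) = 31 + (47 − 46) = 32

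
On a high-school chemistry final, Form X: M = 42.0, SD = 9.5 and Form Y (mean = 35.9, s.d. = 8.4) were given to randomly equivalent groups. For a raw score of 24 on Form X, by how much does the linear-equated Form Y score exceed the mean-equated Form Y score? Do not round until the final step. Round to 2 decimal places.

Mean-equated: 24 + (35.9 − 42.0) = 17.90
Linear-equated: (8.4/9.5)(24 − 42.0) + 35.9 = 19.984
Difference = 19.984 − 17.90 = 2.08

2.08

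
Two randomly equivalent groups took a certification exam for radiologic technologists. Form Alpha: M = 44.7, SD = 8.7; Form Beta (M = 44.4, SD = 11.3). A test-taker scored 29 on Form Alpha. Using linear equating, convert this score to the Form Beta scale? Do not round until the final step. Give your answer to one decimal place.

Linear equating: y = (SD_Y/SD_X)(x − M_X) + M_Y
y = (11.3/8.7)(29 − 44.7) + 44.4
y = 1.298851 × -15.7 + 44.4 = -20.3920 + 44.4 = 24.0

24.0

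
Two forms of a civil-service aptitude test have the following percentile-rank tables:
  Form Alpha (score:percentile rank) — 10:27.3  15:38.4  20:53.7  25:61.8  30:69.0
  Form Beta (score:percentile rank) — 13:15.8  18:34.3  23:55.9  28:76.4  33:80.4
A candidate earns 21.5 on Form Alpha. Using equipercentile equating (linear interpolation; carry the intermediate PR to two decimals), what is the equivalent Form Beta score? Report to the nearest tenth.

PR of 21.5 on Form Alpha: 53.7 + (21.5 − 20)/(25 − 20) × (61.8 − 53.7) = 56.13
On Form Beta, PR 56.13 falls between score 23 (PR 55.9) and 28 (PR 76.4).
Interpolate: 23 + (56.13 − 55.9)/(76.4 − 55.9) × (28 − 23) = 23.1

23.1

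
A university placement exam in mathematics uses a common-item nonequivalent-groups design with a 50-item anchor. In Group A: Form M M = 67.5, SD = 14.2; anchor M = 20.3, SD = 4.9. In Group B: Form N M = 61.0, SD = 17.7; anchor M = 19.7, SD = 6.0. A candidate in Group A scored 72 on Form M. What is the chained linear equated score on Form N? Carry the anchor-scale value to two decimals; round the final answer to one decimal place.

Form M → anchor (Group A): v = (4.9/14.2)(72 − 67.5) + 20.3 = 21.85
anchor → Form N (Group B): y = (17.7/6.0)(21.85 − 19.7) + 61.0 = 67.3

67.3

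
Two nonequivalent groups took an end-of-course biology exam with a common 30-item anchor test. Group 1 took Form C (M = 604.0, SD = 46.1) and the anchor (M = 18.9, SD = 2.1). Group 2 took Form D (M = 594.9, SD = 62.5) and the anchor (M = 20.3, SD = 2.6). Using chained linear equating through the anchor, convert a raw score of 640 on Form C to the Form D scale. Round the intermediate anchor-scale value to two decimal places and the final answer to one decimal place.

Form C → anchor (Group 1): v = (2.1/46.1)(640 − 604.0) + 18.9 = 20.54
anchor → Form D (Group 2): y = (62.5/2.6)(20.54 − 20.3) + 594.9 = 600.7

600.7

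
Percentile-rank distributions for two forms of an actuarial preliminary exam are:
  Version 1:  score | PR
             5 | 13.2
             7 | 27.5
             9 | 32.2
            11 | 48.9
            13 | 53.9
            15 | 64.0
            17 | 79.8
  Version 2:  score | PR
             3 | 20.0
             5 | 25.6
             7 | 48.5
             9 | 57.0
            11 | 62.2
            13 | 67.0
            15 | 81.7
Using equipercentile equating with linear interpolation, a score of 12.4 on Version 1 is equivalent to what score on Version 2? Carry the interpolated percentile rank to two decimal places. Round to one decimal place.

PR of 12.4 on Version 1: 48.9 + (12.4 − 11)/(13 − 11) × (53.9 − 48.9) = 52.40
On Version 2, PR 52.40 falls between score 7 (PR 48.5) and 9 (PR 57.0).
Interpolate: 7 + (52.40 − 48.5)/(57.0 − 48.5) × (9 − 7) = 7.9

7.9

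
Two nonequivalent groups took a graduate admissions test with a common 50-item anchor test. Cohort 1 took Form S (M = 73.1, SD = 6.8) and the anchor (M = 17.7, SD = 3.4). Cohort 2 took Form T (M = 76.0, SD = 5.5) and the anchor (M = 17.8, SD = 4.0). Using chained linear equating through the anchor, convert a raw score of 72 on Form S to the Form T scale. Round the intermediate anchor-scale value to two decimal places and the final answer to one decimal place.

Form S → anchor (Cohort 1): v = (3.4/6.8)(72 − 73.1) + 17.7 = 17.15
anchor → Form T (Cohort 2): y = (5.5/4.0)(17.15 − 17.8) + 76.0 = 75.1

75.1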